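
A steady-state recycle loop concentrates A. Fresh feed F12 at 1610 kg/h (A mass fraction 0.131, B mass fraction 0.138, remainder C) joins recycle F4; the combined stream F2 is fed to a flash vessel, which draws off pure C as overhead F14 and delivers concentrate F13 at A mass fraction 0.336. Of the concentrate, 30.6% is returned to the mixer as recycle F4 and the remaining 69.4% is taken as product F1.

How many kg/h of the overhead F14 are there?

Overall A balance (none leaves overhead): A in fresh feed = A in product, i.e. 1610×0.131 = (1−0.306)·F13·0.336.
F13 = 210.91/(0.336×0.694) = 904.48 kg/h.
Recycle F4 = 0.306×904.48 = 276.77 kg/h.
Combined feed F2 = 1610 + 276.77 = 1886.8 kg/h.
Overhead F14 = F2 − F13 = 1886.8 − 904.48 = 982.29 kg/h.

982.3 kg/h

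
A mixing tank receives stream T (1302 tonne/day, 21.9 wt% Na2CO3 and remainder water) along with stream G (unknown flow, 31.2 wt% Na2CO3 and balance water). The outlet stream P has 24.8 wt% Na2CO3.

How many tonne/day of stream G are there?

Let G be the unknown flow. Total out = 1302 + G.
Na2CO3 balance: 285.14 + 0.312·G = 0.248·(1302 + G)
(0.312 − 0.248)·G = 0.248×1302 − 285.14 = 37.758
G = 37.758 / 0.064 = 589.97 tonne/day

590 tonne/day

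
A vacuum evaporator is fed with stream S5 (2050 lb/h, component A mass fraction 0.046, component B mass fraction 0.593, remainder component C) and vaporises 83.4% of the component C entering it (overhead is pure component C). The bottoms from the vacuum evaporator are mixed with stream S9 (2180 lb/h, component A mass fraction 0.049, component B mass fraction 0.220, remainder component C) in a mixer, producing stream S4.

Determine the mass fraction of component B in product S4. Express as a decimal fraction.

Vapour removed = 0.834×0.361×2050 = 617.2 lb/h; concentrate = 1432.8 lb/h.
component B reaching the mixer = 1215.6 (from concentrate) + 2180×0.220 = 1695.2 lb/h.
Product flow = 1432.8 + 2180 = 3612.8 lb/h; component B fraction = 0.469.

0.469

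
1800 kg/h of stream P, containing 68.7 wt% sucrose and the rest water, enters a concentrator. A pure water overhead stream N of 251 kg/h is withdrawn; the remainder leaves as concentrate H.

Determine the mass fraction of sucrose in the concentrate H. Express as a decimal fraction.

sucrose is not removed: 1800×0.687 = 1236.6 kg/h of sucrose enters H.
Concentrate = 1800 − 251 = 1549 kg/h.
Mass fraction = 1236.6/1549 = 0.798.

0.798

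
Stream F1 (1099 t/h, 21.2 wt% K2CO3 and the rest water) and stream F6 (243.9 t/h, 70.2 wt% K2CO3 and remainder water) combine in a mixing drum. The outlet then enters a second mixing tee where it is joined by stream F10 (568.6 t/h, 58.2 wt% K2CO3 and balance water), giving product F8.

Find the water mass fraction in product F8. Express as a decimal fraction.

Overall, product flow = 1911.5 t/h.
water in = 1099×0.788 + 243.9×0.298 + 568.6×0.418 = 1176.4 t/h.
water fraction in F8 = 0.6154.

0.6154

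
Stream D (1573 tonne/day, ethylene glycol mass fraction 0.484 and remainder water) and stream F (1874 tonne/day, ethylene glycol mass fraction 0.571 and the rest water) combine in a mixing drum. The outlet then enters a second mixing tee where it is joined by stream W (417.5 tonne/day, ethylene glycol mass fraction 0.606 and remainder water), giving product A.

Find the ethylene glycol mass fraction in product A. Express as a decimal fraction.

Overall, product flow = 3864.5 tonne/day.
ethylene glycol in = 1573×0.484 + 1874×0.571 + 417.5×0.606 = 2084.4 tonne/day.
ethylene glycol fraction in A = 0.539.

0.539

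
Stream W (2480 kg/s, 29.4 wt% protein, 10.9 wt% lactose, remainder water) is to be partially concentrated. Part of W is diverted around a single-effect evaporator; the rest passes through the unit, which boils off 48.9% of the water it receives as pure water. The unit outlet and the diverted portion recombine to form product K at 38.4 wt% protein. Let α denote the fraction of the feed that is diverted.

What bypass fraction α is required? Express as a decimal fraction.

All 2480×0.294 = 729.12 kg/s of protein reaches K, so K = 729.12/0.384 = 1898.8 kg/s and vapour = 581.25 kg/s.
The evaporator receives (1−α)·2480 of feed at 0.597 water and removes 0.489 of that water:
0.489×0.597×(1−α)×2480 = 581.25
(1−α) = 581.25/723.99 = 0.8028;  α = 0.1972.

0.197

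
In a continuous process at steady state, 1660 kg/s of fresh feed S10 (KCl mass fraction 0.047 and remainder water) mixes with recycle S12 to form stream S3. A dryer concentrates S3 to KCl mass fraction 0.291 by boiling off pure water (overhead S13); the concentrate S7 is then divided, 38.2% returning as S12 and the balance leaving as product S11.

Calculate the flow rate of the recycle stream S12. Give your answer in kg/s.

165.7 kg/s

Overall KCl balance (none leaves overhead): KCl in fresh feed = KCl in product, i.e. 1660×0.047 = (1−0.382)·S7·0.291.
S7 = 78.02/(0.291×0.618) = 433.83 kg/s.
Recycle S12 = 0.382×433.83 = 165.72 kg/s.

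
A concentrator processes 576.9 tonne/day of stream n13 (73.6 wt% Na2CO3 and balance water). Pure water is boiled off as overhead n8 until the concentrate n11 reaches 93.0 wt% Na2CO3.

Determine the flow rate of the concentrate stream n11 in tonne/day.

Na2CO3 is conserved: 576.9×0.736 = 424.6 tonne/day all reports to the concentrate.
Concentrate = 424.6/(target fraction) = 456.56 tonne/day.

456.6 tonne/day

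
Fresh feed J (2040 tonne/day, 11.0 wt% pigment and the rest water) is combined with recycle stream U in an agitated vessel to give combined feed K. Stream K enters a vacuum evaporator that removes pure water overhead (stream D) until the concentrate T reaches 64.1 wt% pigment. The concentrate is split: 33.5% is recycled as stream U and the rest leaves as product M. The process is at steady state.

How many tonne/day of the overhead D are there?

Overall pigment balance (none leaves overhead): pigment in fresh feed = pigment in product, i.e. 2040×0.110 = (1−0.335)·T·0.641.
T = 224.4/(0.641×0.665) = 526.43 tonne/day.
Recycle U = 0.335×526.43 = 176.36 tonne/day.
Combined feed K = 2040 + 176.36 = 2216.4 tonne/day.
Overhead D = K − T = 2216.4 − 526.43 = 1689.9 tonne/day.

1690 tonne/day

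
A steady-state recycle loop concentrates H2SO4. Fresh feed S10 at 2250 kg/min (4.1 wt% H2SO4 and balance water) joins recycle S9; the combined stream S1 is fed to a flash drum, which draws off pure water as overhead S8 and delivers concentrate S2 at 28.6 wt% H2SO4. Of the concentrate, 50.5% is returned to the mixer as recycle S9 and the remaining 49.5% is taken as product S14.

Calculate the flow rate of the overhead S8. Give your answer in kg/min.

1927 kg/min

Overall H2SO4 balance (none leaves overhead): H2SO4 in fresh feed = H2SO4 in product, i.e. 2250×0.041 = (1−0.505)·S2·0.286.
S2 = 92.25/(0.286×0.495) = 651.62 kg/min.
Recycle S9 = 0.505×651.62 = 329.07 kg/min.
Combined feed S1 = 2250 + 329.07 = 2579.1 kg/min.
Overhead S8 = S1 − S2 = 2579.1 − 651.62 = 1927.4 kg/min.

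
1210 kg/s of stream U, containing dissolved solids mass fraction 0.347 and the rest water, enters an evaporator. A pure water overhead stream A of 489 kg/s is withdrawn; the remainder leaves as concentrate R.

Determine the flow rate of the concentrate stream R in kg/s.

721 kg/s

Concentrate = 1210 − 489 = 721 kg/s.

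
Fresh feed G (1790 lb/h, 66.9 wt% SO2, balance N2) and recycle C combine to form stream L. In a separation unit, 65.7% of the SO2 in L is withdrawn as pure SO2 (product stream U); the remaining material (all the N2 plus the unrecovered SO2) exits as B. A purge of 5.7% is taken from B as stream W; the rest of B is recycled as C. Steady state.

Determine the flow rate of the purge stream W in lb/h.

627.1 lb/h

N2 enters only via G and leaves only via the purge: 1790×0.331 = 0.057×(N2 in B), and the separation unit passes all N2, so N2 in L = N2 in B = 10395 lb/h.
SO2 in L: m_A = 1790×0.669 + (1−0.057)·(1−0.657)·m_A, so m_A = 1197.5/0.6766 = 1770 lb/h.
B = (1−0.657)×1770 + 10395 = 11002 lb/h.
Purge W = 0.057×11002 = 627.1 lb/h.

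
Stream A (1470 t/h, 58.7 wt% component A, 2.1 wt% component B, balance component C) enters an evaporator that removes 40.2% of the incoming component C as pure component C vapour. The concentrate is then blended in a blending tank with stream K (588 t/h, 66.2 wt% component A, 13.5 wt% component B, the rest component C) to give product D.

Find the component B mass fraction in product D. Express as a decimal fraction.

0.0604

Vapour removed = 0.402×0.392×1470 = 231.65 t/h; concentrate = 1238.4 t/h.
component B reaching the mixer = 30.87 (from concentrate) + 588×0.135 = 110.25 t/h.
Product flow = 1238.4 + 588 = 1826.4 t/h; component B fraction = 0.0604.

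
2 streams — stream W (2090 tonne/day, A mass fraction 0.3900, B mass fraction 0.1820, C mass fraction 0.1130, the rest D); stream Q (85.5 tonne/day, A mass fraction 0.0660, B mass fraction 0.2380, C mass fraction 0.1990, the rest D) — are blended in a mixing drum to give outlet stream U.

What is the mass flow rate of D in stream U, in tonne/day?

700.8 tonne/day

D out = D in = 2090×0.315 + 85.5×0.497 = 700.84 tonne/day.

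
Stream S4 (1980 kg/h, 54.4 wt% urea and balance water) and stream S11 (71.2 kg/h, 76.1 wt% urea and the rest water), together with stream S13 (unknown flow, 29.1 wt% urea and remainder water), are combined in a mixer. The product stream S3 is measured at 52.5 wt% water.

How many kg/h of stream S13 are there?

853.2 kg/h

Let S13 be the unknown flow. Total out = 2051.2 + S13.
water balance: 919.9 + 0.709·S13 = 0.525·(2051.2 + S13)
(0.709 − 0.525)·S13 = 0.525×2051.2 − 919.9 = 156.98
S13 = 156.98 / 0.184 = 853.17 kg/h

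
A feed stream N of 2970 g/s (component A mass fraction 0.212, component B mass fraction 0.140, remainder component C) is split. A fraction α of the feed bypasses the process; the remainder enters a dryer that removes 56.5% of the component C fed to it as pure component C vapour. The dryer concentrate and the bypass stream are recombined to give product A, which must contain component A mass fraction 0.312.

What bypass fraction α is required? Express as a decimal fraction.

All 2970×0.212 = 629.64 g/s of component A reaches A, so A = 629.64/0.312 = 2018.1 g/s and vapour = 951.92 g/s.
The evaporator receives (1−α)·2970 of feed at 0.648 component C and removes 0.565 of that component C:
0.565×0.648×(1−α)×2970 = 951.92
(1−α) = 951.92/1087.4 = 0.8754;  α = 0.1246.

0.125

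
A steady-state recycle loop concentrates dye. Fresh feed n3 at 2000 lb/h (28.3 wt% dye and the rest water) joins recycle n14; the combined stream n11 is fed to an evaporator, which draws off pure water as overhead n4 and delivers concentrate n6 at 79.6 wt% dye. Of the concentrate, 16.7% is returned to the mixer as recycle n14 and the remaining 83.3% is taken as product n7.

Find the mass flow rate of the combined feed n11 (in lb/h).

2143 lb/h

Overall dye balance (none leaves overhead): dye in fresh feed = dye in product, i.e. 2000×0.283 = (1−0.167)·n6·0.796.
n6 = 566/(0.796×0.833) = 853.61 lb/h.
Recycle n14 = 0.167×853.61 = 142.55 lb/h.
Combined feed n11 = 2000 + 142.55 = 2142.6 lb/h.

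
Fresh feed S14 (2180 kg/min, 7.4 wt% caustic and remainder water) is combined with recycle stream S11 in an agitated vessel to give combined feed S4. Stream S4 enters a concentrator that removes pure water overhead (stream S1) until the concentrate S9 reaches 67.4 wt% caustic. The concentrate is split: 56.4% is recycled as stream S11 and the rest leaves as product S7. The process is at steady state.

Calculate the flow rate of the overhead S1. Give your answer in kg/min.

1941 kg/min

Overall caustic balance (none leaves overhead): caustic in fresh feed = caustic in product, i.e. 2180×0.074 = (1−0.564)·S9·0.674.
S9 = 161.32/(0.674×0.436) = 548.96 kg/min.
Recycle S11 = 0.564×548.96 = 309.61 kg/min.
Combined feed S4 = 2180 + 309.61 = 2489.6 kg/min.
Overhead S1 = S4 − S9 = 2489.6 − 548.96 = 1940.7 kg/min.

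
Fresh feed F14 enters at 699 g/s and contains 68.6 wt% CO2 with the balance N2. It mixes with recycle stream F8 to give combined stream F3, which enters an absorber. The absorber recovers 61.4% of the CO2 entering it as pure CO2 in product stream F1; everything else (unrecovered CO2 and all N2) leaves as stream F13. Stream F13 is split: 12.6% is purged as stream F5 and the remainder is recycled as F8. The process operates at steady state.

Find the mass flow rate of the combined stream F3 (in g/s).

N2 enters only via F14 and leaves only via the purge: 699×0.314 = 0.126×(N2 in F13), and the absorber passes all N2, so N2 in F3 = N2 in F13 = 1742 g/s.
CO2 in F3: m_A = 699×0.686 + (1−0.126)·(1−0.614)·m_A, so m_A = 479.51/0.6626 = 723.65 g/s.
F3 = 723.65 + 1742 = 2465.6 g/s.

2466 g/s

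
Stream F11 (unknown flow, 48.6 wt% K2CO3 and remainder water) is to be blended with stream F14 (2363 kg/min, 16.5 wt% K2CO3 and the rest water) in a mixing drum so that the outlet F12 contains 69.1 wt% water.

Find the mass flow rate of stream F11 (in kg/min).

Let F11 be the unknown flow. Total out = 2363 + F11.
water balance: 1973.1 + 0.514·F11 = 0.691·(2363 + F11)
(0.514 − 0.691)·F11 = 0.691×2363 − 1973.1 = -340.27
F11 = -340.27 / -0.177 = 1922.4 kg/min

1922 kg/min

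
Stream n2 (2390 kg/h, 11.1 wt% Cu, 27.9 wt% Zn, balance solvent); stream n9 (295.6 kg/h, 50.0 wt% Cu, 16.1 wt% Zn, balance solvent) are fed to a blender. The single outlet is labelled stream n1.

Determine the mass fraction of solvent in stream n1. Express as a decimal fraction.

Total flow out = 2390 + 295.6 = 2685.6 kg/h.
solvent in = 2390×0.610 + 295.6×0.339 = 1558.1 kg/h.
solvent mass fraction in n1 = 1558.1/2685.6 = 0.580.

0.580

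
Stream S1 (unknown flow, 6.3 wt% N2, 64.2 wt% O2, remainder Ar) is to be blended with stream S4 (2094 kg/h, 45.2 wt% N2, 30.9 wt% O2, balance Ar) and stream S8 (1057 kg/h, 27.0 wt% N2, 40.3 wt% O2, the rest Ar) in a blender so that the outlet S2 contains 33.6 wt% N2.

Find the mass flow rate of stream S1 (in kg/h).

634.2 kg/h

Let S1 be the unknown flow. Total out = 3151 + S1.
N2 balance: 1231.9 + 0.063·S1 = 0.336·(3151 + S1)
(0.063 − 0.336)·S1 = 0.336×3151 − 1231.9 = -173.14
S1 = -173.14 / -0.273 = 634.22 kg/h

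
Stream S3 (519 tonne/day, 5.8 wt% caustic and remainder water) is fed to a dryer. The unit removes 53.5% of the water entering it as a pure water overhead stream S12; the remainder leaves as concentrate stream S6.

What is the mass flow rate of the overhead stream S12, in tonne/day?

261.6 tonne/day

water entering = 519×0.942 = 488.9 tonne/day; overhead removed = 0.535×488.9 = 261.56 tonne/day.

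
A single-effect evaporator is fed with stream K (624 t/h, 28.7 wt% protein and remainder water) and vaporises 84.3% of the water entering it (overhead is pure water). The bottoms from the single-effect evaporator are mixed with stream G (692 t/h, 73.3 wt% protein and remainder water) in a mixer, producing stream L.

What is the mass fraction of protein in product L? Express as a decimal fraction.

Vapour removed = 0.843×0.713×624 = 375.06 t/h; concentrate = 248.94 t/h.
protein reaching the mixer = 179.09 (from concentrate) + 692×0.733 = 686.32 t/h.
Product flow = 248.94 + 692 = 940.94 t/h; protein fraction = 0.729.

0.729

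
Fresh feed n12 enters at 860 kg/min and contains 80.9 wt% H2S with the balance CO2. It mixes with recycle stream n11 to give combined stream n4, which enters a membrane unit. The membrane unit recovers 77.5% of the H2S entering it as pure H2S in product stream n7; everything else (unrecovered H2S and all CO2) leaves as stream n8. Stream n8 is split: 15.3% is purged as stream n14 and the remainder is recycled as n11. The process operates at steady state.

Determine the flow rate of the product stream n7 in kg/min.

666.2 kg/min

H2S in n4: m_A = 860×0.809 + (1−0.153)·(1−0.775)·m_A, so m_A = 695.74/0.8094 = 859.55 kg/min.
Product n7 = 0.775×859.55 = 666.15 kg/min.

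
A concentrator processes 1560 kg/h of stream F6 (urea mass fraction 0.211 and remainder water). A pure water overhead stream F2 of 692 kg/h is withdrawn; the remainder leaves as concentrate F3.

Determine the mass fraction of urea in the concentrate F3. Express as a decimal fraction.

urea is not removed: 1560×0.211 = 329.16 kg/h of urea enters F3.
Concentrate = 1560 − 692 = 868 kg/h.
Mass fraction = 329.16/868 = 0.379.

0.379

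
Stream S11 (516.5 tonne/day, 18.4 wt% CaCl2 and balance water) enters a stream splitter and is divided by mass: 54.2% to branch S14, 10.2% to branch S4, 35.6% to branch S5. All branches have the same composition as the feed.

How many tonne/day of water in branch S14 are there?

228.4 tonne/day

Branch S14 total = 0.542×516.5 = 279.94 tonne/day.
water in S14 = 0.816×279.94 = 228.43 tonne/day.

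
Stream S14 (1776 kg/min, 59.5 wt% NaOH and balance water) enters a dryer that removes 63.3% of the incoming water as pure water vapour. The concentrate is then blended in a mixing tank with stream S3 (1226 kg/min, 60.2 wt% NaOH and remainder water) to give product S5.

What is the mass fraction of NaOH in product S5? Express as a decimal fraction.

0.705

Vapour removed = 0.633×0.405×1776 = 455.3 kg/min; concentrate = 1320.7 kg/min.
NaOH reaching the mixer = 1056.7 (from concentrate) + 1226×0.602 = 1794.8 kg/min.
Product flow = 1320.7 + 1226 = 2546.7 kg/min; NaOH fraction = 0.705.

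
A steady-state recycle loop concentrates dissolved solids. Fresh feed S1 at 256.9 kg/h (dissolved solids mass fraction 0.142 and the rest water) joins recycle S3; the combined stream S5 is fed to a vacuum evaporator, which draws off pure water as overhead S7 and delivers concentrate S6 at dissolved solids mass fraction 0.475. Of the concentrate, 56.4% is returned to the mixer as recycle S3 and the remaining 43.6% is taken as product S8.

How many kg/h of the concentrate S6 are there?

Overall dissolved solids balance (none leaves overhead): dissolved solids in fresh feed = dissolved solids in product, i.e. 256.9×0.142 = (1−0.564)·S6·0.475.
S6 = 36.48/(0.475×0.436) = 176.15 kg/h.

176.1 kg/h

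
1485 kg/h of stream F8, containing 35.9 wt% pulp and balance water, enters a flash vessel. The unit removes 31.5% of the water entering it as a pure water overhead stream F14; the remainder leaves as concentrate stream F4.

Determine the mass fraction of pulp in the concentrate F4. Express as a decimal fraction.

0.450

pulp is not removed: 1485×0.359 = 533.12 kg/h of pulp enters F4.
water entering = 1485×0.641 = 951.88 kg/h; overhead removed = 0.315×951.88 = 299.84 kg/h.
Concentrate = 1485 − 299.84 = 1185.2 kg/h.
Mass fraction = 533.12/1185.2 = 0.450.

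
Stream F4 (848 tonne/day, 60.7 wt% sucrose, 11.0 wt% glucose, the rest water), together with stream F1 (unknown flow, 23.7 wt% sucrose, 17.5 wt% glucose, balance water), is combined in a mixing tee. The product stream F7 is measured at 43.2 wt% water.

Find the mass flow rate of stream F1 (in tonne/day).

809.9 tonne/day

Let F1 be the unknown flow. Total out = 848 + F1.
water balance: 239.98 + 0.588·F1 = 0.432·(848 + F1)
(0.588 − 0.432)·F1 = 0.432×848 − 239.98 = 126.35
F1 = 126.35 / 0.156 = 809.95 tonne/day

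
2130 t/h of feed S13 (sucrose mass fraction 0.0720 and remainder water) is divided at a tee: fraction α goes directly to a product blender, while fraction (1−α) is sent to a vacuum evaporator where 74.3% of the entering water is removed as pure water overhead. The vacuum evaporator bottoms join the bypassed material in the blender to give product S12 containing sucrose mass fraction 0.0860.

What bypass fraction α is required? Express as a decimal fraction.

All 2130×0.072 = 153.36 t/h of sucrose reaches S12, so S12 = 153.36/0.086 = 1783.3 t/h and vapour = 346.74 t/h.
The evaporator receives (1−α)·2130 of feed at 0.928 water and removes 0.743 of that water:
0.743×0.928×(1−α)×2130 = 346.74
(1−α) = 346.74/1468.6 = 0.2361;  α = 0.7639.

0.764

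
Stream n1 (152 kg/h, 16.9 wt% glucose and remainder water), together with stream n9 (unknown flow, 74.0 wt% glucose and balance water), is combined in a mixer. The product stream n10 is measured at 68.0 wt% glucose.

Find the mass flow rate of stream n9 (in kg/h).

Let n9 be the unknown flow. Total out = 152 + n9.
glucose balance: 25.688 + 0.740·n9 = 0.680·(152 + n9)
(0.740 − 0.680)·n9 = 0.680×152 − 25.688 = 77.672
n9 = 77.672 / 0.060 = 1294.5 kg/h

1295 kg/h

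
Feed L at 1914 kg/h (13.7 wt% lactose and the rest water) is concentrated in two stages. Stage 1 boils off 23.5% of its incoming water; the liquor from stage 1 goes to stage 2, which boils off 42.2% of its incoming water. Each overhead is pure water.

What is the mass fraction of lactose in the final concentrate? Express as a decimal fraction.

0.2642

water in feed = 1914×0.863 = 1651.8 kg/h.
After stage 1: water left = (1−0.235)×1651.8 = 1263.6; stream total = 1525.8 kg/h.
After stage 2: water left = (1−0.422)×1263.6 = 730.37; final concentrate = 992.59 kg/h.
lactose fraction = 262.22/992.59 = 0.2642.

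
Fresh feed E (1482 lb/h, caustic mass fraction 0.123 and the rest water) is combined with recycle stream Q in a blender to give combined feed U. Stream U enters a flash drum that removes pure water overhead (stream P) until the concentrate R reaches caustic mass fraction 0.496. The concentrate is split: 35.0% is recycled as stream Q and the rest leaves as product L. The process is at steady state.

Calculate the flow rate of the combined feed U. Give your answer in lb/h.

1680 lb/h

Overall caustic balance (none leaves overhead): caustic in fresh feed = caustic in product, i.e. 1482×0.123 = (1−0.350)·R·0.496.
R = 182.29/(0.496×0.650) = 565.4 lb/h.
Recycle Q = 0.350×565.4 = 197.89 lb/h.
Combined feed U = 1482 + 197.89 = 1679.9 lb/h.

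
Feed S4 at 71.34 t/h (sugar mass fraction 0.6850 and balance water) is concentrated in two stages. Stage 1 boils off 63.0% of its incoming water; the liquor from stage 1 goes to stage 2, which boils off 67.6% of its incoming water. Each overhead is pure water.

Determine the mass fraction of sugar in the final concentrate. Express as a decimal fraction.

water in feed = 71.34×0.315 = 22.472 t/h.
After stage 1: water left = (1−0.630)×22.472 = 8.3147; stream total = 57.183 t/h.
After stage 2: water left = (1−0.676)×8.3147 = 2.694; final concentrate = 51.562 t/h.
sugar fraction = 48.868/51.562 = 0.9478.

0.9478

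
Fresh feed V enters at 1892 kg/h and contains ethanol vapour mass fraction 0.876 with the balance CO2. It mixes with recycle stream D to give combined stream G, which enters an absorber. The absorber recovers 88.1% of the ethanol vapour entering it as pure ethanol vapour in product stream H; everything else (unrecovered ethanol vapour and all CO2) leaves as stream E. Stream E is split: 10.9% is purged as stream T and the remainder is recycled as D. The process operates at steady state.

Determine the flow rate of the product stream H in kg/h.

1633 kg/h

ethanol vapour in G: m_A = 1892×0.876 + (1−0.109)·(1−0.881)·m_A, so m_A = 1657.4/0.8940 = 1854 kg/h.
Product H = 0.881×1854 = 1633.3 kg/h.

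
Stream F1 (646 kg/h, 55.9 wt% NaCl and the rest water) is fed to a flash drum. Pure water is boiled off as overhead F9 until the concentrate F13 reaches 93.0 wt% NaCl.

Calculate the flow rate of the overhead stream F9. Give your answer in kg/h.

257.7 kg/h

NaCl is conserved: 646×0.559 = 361.11 kg/h all reports to the concentrate.
Concentrate = 361.11/(target fraction) = 388.29 kg/h.
Overhead = 646 − 388.29 = 257.71 kg/h.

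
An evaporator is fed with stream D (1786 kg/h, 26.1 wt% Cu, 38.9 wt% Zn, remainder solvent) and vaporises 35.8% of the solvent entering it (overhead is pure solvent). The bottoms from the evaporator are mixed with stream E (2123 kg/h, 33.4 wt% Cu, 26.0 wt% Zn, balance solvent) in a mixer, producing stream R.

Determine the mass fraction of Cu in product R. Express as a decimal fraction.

0.3189

Vapour removed = 0.358×0.350×1786 = 223.79 kg/h; concentrate = 1562.2 kg/h.
Cu reaching the mixer = 466.15 (from concentrate) + 2123×0.334 = 1175.2 kg/h.
Product flow = 1562.2 + 2123 = 3685.2 kg/h; Cu fraction = 0.3189.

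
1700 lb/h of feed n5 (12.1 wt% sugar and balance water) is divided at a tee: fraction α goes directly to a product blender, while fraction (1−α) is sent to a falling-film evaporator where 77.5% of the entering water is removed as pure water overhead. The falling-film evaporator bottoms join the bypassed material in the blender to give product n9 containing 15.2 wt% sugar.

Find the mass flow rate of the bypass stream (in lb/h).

All 1700×0.121 = 205.7 lb/h of sugar reaches n9, so n9 = 205.7/0.152 = 1353.3 lb/h and vapour = 346.71 lb/h.
The evaporator receives (1−α)·1700 of feed at 0.879 water and removes 0.775 of that water:
0.775×0.879×(1−α)×1700 = 346.71
(1−α) = 346.71/1158.1 = 0.2994;  α = 0.7006.
Bypass flow = 0.7006×1700 = 1191 lb/h.

1191 lb/h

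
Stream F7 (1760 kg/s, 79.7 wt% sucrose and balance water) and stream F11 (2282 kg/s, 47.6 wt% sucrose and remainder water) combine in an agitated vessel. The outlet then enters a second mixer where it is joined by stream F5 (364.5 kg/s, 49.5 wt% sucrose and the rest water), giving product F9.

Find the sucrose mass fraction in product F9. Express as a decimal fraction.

0.606

Overall, product flow = 4406.5 kg/s.
sucrose in = 1760×0.797 + 2282×0.476 + 364.5×0.495 = 2669.4 kg/s.
sucrose fraction in F9 = 0.606.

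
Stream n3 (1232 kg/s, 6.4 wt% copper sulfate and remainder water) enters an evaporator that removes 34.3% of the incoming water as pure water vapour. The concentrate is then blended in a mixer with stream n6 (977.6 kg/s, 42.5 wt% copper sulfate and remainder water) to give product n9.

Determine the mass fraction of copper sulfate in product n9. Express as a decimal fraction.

0.272

Vapour removed = 0.343×0.936×1232 = 395.53 kg/s; concentrate = 836.47 kg/s.
copper sulfate reaching the mixer = 78.848 (from concentrate) + 977.6×0.425 = 494.33 kg/s.
Product flow = 836.47 + 977.6 = 1814.1 kg/s; copper sulfate fraction = 0.272.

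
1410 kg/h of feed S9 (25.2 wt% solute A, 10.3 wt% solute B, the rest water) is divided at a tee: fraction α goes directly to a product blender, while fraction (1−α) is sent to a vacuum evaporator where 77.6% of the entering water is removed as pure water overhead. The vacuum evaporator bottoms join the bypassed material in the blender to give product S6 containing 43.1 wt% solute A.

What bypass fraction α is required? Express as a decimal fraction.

0.170

All 1410×0.252 = 355.32 kg/h of solute A reaches S6, so S6 = 355.32/0.431 = 824.41 kg/h and vapour = 585.59 kg/h.
The evaporator receives (1−α)·1410 of feed at 0.645 water and removes 0.776 of that water:
0.776×0.645×(1−α)×1410 = 585.59
(1−α) = 585.59/705.73 = 0.8298;  α = 0.1702.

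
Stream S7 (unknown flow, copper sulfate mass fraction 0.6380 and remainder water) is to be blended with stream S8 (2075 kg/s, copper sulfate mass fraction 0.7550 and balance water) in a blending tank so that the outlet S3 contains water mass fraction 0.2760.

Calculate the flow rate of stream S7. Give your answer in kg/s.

Let S7 be the unknown flow. Total out = 2075 + S7.
water balance: 508.38 + 0.362·S7 = 0.276·(2075 + S7)
(0.362 − 0.276)·S7 = 0.276×2075 − 508.38 = 64.325
S7 = 64.325 / 0.086 = 747.97 kg/s

748 kg/s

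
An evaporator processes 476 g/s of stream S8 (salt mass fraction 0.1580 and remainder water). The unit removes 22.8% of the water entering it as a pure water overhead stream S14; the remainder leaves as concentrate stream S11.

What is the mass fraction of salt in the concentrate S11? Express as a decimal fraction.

salt is not removed: 476×0.158 = 75.208 g/s of salt enters S11.
water entering = 476×0.842 = 400.79 g/s; overhead removed = 0.228×400.79 = 91.381 g/s.
Concentrate = 476 − 91.381 = 384.62 g/s.
Mass fraction = 75.208/384.62 = 0.1955.

0.1955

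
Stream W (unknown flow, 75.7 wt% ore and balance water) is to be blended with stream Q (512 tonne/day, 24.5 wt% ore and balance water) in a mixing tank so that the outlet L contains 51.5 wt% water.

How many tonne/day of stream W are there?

Let W be the unknown flow. Total out = 512 + W.
water balance: 386.56 + 0.243·W = 0.515·(512 + W)
(0.243 − 0.515)·W = 0.515×512 − 386.56 = -122.88
W = -122.88 / -0.272 = 451.76 tonne/day

451.8 tonne/day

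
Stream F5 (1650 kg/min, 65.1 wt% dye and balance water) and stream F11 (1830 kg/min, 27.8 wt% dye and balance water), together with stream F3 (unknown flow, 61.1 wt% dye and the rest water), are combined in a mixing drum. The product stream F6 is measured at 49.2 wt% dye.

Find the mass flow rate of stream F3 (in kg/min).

1086 kg/min

Let F3 be the unknown flow. Total out = 3480 + F3.
dye balance: 1582.9 + 0.611·F3 = 0.492·(3480 + F3)
(0.611 − 0.492)·F3 = 0.492×3480 − 1582.9 = 129.27
F3 = 129.27 / 0.119 = 1086.3 kg/min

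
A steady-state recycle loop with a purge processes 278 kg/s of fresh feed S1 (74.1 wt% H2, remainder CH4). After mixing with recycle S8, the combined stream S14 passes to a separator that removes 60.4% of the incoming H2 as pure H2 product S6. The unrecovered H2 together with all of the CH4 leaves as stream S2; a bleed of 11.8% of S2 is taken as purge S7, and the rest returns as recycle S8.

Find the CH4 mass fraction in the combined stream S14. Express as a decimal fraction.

0.658

CH4 enters only via S1 and leaves only via the purge: 278×0.259 = 0.118×(CH4 in S2), and the separator passes all CH4, so CH4 in S14 = CH4 in S2 = 610.19 kg/s.
H2 in S14: m_A = 278×0.741 + (1−0.118)·(1−0.604)·m_A, so m_A = 206/0.6507 = 316.57 kg/s.
S14 = 316.57 + 610.19 = 926.75 kg/s.
CH4 fraction in S14 = 610.19/926.75 = 0.658.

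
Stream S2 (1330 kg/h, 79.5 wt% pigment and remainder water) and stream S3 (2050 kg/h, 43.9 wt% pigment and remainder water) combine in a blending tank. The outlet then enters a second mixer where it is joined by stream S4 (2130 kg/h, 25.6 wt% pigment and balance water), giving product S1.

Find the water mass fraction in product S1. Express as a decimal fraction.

0.5458

Overall, product flow = 5510 kg/h.
water in = 1330×0.205 + 2050×0.561 + 2130×0.744 = 3007.4 kg/h.
water fraction in S1 = 0.5458.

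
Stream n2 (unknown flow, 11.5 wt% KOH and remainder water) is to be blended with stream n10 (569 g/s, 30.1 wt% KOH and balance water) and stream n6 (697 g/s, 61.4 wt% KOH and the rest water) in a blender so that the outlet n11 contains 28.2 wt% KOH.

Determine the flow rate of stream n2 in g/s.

1450 g/s

Let n2 be the unknown flow. Total out = 1266 + n2.
KOH balance: 599.23 + 0.115·n2 = 0.282·(1266 + n2)
(0.115 − 0.282)·n2 = 0.282×1266 − 599.23 = -242.22
n2 = -242.22 / -0.167 = 1450.4 g/s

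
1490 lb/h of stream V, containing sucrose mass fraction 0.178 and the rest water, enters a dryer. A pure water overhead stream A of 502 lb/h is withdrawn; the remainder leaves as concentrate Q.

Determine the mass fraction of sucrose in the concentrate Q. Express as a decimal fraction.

sucrose is not removed: 1490×0.178 = 265.22 lb/h of sucrose enters Q.
Concentrate = 1490 − 502 = 988 lb/h.
Mass fraction = 265.22/988 = 0.268.

0.268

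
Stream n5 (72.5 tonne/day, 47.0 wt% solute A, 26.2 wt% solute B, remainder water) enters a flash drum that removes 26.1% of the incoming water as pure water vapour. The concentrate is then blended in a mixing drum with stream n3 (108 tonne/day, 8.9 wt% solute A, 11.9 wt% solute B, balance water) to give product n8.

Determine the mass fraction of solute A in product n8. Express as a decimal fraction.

0.249

Vapour removed = 0.261×0.268×72.5 = 5.0712 tonne/day; concentrate = 67.429 tonne/day.
solute A reaching the mixer = 34.075 (from concentrate) + 108×0.089 = 43.687 tonne/day.
Product flow = 67.429 + 108 = 175.43 tonne/day; solute A fraction = 0.249.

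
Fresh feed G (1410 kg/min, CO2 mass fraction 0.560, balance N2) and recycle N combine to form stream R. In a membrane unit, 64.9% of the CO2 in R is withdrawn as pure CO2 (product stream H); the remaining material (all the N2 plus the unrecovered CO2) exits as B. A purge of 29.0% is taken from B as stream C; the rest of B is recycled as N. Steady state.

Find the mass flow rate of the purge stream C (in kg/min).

727.5 kg/min

N2 enters only via G and leaves only via the purge: 1410×0.440 = 0.290×(N2 in B), and the membrane unit passes all N2, so N2 in R = N2 in B = 2139.3 kg/min.
CO2 in R: m_A = 1410×0.560 + (1−0.290)·(1−0.649)·m_A, so m_A = 789.6/0.7508 = 1051.7 kg/min.
B = (1−0.649)×1051.7 + 2139.3 = 2508.5 kg/min.
Purge C = 0.290×2508.5 = 727.45 kg/min.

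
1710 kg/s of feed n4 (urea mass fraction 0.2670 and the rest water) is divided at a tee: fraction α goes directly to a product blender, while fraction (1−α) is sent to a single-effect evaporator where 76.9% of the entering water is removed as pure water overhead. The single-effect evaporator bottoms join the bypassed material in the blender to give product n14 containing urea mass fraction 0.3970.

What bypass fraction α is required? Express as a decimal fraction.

All 1710×0.267 = 456.57 kg/s of urea reaches n14, so n14 = 456.57/0.397 = 1150.1 kg/s and vapour = 559.95 kg/s.
The evaporator receives (1−α)·1710 of feed at 0.733 water and removes 0.769 of that water:
0.769×0.733×(1−α)×1710 = 559.95
(1−α) = 559.95/963.89 = 0.5809;  α = 0.4191.

0.419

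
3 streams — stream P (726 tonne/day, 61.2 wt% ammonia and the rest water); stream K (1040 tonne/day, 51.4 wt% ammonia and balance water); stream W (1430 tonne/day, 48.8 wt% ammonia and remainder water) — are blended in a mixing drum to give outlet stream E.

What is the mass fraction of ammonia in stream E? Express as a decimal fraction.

Total flow out = 726 + 1040 + 1430 = 3196 tonne/day.
ammonia in = 726×0.612 + 1040×0.514 + 1430×0.488 = 1676.7 tonne/day.
ammonia mass fraction in E = 1676.7/3196 = 0.525.

0.525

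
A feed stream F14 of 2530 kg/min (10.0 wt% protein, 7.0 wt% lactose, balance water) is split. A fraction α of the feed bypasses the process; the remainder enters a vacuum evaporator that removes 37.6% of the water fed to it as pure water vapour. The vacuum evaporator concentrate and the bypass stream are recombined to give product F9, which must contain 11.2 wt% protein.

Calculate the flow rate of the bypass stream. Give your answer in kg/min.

1661 kg/min

All 2530×0.100 = 253 kg/min of protein reaches F9, so F9 = 253/0.112 = 2258.9 kg/min and vapour = 271.07 kg/min.
The evaporator receives (1−α)·2530 of feed at 0.830 water and removes 0.376 of that water:
0.376×0.830×(1−α)×2530 = 271.07
(1−α) = 271.07/789.56 = 0.3433;  α = 0.6567.
Bypass flow = 0.6567×2530 = 1661.4 kg/min.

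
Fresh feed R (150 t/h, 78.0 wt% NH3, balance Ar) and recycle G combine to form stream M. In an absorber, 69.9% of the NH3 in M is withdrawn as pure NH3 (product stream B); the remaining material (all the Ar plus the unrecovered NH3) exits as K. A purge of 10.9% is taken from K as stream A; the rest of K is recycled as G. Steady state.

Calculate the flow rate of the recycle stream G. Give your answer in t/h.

Ar enters only via R and leaves only via the purge: 150×0.220 = 0.109×(Ar in K), and the absorber passes all Ar, so Ar in M = Ar in K = 302.75 t/h.
NH3 in M: m_A = 150×0.780 + (1−0.109)·(1−0.699)·m_A, so m_A = 117/0.7318 = 159.88 t/h.
K = (1−0.699)×159.88 + 302.75 = 350.88 t/h.
Recycle G = (1−0.109)×350.88 = 312.63 t/h.

312.6 t/h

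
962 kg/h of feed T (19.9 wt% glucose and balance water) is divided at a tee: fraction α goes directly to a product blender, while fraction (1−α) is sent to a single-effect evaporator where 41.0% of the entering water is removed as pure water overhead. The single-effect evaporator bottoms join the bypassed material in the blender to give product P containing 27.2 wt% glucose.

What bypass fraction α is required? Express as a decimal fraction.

All 962×0.199 = 191.44 kg/h of glucose reaches P, so P = 191.44/0.272 = 703.82 kg/h and vapour = 258.18 kg/h.
The evaporator receives (1−α)·962 of feed at 0.801 water and removes 0.410 of that water:
0.410×0.801×(1−α)×962 = 258.18
(1−α) = 258.18/315.93 = 0.8172;  α = 0.1828.

0.183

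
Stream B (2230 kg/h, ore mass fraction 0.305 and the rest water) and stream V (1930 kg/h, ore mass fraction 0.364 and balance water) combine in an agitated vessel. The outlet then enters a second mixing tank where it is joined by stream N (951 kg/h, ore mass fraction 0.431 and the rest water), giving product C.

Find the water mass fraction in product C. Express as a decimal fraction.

0.649

Overall, product flow = 5111 kg/h.
water in = 2230×0.695 + 1930×0.636 + 951×0.569 = 3318.4 kg/h.
water fraction in C = 0.649.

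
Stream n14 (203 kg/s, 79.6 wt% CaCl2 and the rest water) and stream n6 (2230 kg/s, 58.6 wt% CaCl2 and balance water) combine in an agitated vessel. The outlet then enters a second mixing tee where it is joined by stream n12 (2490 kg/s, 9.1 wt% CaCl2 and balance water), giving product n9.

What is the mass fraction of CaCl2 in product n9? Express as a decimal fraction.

Overall, product flow = 4923 kg/s.
CaCl2 in = 203×0.796 + 2230×0.586 + 2490×0.091 = 1695 kg/s.
CaCl2 fraction in n9 = 0.3443.

0.3443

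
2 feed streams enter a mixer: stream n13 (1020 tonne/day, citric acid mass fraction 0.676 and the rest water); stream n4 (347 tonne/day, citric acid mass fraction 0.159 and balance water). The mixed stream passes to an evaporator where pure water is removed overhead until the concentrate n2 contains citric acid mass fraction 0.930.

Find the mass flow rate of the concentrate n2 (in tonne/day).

citric acid entering = 1020×0.676 + 347×0.159 = 744.69 tonne/day.
All citric acid reports to n2, so n2 = 744.69/0.930 = 800.75 tonne/day.

800.7 tonne/day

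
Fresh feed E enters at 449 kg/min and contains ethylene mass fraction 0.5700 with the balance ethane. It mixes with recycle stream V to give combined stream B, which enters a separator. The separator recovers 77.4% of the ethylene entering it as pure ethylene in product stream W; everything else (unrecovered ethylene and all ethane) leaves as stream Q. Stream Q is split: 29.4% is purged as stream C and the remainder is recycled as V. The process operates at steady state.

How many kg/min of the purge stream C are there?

213.3 kg/min

ethane enters only via E and leaves only via the purge: 449×0.430 = 0.294×(ethane in Q), and the separator passes all ethane, so ethane in B = ethane in Q = 656.7 kg/min.
ethylene in B: m_A = 449×0.570 + (1−0.294)·(1−0.774)·m_A, so m_A = 255.93/0.8404 = 304.52 kg/min.
Q = (1−0.774)×304.52 + 656.7 = 725.52 kg/min.
Purge C = 0.294×725.52 = 213.3 kg/min.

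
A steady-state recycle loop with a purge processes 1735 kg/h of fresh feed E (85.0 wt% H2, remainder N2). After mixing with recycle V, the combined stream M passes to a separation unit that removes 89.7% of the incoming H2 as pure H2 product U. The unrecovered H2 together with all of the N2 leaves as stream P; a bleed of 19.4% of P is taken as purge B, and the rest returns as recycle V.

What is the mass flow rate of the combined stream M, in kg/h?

N2 enters only via E and leaves only via the purge: 1735×0.150 = 0.194×(N2 in P), and the separation unit passes all N2, so N2 in M = N2 in P = 1341.5 kg/h.
H2 in M: m_A = 1735×0.850 + (1−0.194)·(1−0.897)·m_A, so m_A = 1474.8/0.9170 = 1608.3 kg/h.
M = 1608.3 + 1341.5 = 2949.8 kg/h.

2950 kg/h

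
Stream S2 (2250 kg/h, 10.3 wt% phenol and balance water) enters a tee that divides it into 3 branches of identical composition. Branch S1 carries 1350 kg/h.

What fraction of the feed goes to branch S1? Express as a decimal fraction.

0.600

Fraction to S1 = 1350/2250 = 0.6000.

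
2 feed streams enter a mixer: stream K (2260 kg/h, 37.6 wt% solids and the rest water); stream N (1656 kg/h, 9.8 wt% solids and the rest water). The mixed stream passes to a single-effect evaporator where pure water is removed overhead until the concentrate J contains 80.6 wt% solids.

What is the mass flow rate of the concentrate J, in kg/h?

1256 kg/h

solids entering = 2260×0.376 + 1656×0.098 = 1012 kg/h.
All solids reports to J, so J = 1012/0.806 = 1255.6 kg/h.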